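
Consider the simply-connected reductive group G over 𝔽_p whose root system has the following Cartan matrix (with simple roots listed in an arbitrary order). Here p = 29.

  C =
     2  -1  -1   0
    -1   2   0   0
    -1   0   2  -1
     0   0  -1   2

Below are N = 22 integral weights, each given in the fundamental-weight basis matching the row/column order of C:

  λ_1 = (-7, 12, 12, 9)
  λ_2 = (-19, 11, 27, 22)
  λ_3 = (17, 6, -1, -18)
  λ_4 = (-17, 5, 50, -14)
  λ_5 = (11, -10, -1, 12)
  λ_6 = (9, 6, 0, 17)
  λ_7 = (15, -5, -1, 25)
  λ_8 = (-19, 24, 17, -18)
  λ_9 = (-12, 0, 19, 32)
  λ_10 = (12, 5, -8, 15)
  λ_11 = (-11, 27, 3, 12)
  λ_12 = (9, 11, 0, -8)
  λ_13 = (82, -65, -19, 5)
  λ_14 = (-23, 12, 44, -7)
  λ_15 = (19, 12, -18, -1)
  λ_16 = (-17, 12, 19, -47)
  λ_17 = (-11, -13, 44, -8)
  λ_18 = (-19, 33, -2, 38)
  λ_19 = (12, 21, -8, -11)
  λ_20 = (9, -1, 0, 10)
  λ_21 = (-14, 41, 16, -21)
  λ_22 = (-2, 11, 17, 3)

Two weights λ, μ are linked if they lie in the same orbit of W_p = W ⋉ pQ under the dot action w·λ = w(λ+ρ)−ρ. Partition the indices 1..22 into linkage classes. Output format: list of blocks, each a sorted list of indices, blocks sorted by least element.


Root system A_4: the 4×4 matrix C matches after relabeling.

W_29-reps of the 22 weights in Ā_29 (same 4-coord order as C):

  λ_1 → (6, 6, 7, 9);  λ_2 → (4, 12, 6, 1);  λ_3 → (1, 7, 17, 0);  λ_4 → (6, 6, 7, 9);  λ_5 → (3, 9, 0, 13);  λ_6 → (10, 0, 1, 11);  λ_7 → (3, 9, 0, 13);  λ_8 → (1, 7, 17, 0);  λ_9 → (9, 1, 4, 5);  λ_10 → (6, 6, 7, 9);  λ_11 → (4, 12, 6, 1);  λ_12 → (4, 12, 6, 1);  λ_13 → (4, 12, 6, 1);  λ_14 → (6, 6, 7, 9);  λ_15 → (3, 9, 0, 13);  λ_16 → (3, 9, 0, 13);  λ_17 → (6, 6, 7, 9);  λ_18 → (9, 1, 4, 5);  λ_19 → (4, 12, 6, 1);  λ_20 → (10, 0, 1, 11);  λ_21 → (3, 9, 0, 13);  λ_22 → (1, 7, 17, 0)

The 22 indices split into 6 linkage classes (same alcove rep ⇔ same W_29-dot-orbit):

[[1, 4, 10, 14, 17], [2, 11, 12, 13, 19], [3, 8, 22], [5, 7, 15, 16, 21], [6, 20], [9, 18]]


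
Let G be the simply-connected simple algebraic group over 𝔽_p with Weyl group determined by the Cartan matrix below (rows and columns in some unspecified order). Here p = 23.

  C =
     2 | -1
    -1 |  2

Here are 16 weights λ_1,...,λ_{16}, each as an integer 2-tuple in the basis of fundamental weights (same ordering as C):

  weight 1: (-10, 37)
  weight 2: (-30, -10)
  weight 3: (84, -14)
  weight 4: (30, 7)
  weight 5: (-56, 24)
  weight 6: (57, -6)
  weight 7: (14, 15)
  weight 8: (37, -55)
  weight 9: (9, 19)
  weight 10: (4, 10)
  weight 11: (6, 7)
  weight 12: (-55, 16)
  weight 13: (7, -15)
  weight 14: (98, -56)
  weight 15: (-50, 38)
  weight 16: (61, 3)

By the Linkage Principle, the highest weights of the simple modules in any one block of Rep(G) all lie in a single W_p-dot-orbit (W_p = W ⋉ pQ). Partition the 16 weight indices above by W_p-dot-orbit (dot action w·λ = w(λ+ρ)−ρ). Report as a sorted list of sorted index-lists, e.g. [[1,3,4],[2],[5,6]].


Type A_2, rank 2, |W|=6; reorder rows/cols to standard.

W_23-reps of the 16 weights in Ā_23 (same 2-coord order as C):

    [1] (6, 8)
    [2] (6, 8)
    [3] (3, 13)
    [4] (7, 8)
    [5] (2, 7)
    [6] (5, 11)
    [7] (7, 8)
    [8] (7, 8)
    [9] (3, 13)
    [10] (5, 11)
    [11] (7, 8)
    [12] (6, 8)
    [13] (6, 8)
    [14] (2, 7)
    [15] (3, 13)
    [16] (4, 3)

The 16 indices split into 6 linkage classes (same alcove rep ⇔ same W_23-dot-orbit):

[[1, 2, 12, 13], [3, 9, 15], [4, 7, 8, 11], [5, 14], [6, 10], [16]]


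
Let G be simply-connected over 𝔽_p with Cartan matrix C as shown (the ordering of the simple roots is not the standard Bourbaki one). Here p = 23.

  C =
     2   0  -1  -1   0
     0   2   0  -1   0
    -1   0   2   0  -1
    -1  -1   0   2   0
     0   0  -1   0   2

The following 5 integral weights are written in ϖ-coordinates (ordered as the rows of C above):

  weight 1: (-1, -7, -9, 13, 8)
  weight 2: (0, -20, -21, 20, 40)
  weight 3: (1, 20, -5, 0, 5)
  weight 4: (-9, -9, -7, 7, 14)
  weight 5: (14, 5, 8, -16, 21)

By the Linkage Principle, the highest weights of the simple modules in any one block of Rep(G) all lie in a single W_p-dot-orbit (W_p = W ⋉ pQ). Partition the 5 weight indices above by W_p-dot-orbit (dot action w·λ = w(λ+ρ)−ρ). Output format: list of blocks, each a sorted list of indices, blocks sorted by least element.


Cartan matrix: type A_5 (|W|=720); un-permuting the 5 rows.

λ_j+ρ reflected into Ā_23 (⟨·,θ^∨⟩≤23); 5-tuples as given:

  1: (8, 6, 0, 0, 1)
  2: (1, 17, 1, 1, 1)
  3: (1, 17, 1, 1, 1)
  4: (8, 6, 0, 0, 1)
  5: (8, 6, 0, 0, 1)

2 distinct reps among the 5 weights ⇒ 2 W_23-linkage classes:

[[1, 4, 5], [2, 3]]


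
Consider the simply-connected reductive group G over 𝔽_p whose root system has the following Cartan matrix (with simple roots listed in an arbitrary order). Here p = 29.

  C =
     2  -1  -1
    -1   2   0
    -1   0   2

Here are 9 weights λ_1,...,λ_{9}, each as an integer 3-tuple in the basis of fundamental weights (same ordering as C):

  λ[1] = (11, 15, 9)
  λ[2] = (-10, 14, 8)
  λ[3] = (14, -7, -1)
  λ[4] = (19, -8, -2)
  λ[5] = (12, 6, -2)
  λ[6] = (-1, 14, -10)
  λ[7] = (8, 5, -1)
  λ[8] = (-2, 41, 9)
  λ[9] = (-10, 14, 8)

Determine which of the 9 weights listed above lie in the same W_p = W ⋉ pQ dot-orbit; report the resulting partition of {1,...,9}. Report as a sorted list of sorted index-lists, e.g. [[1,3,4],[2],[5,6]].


C ↔ A_3 under row/col permutation; |W(A_3)| = 24.

Folding the 9 weights λ_j+ρ into Ā_29 (reps in the given 3-coord order):

  λ_1+ρ ↦ (12, 7, 1);  λ_2+ρ ↦ (9, 6, 0);  λ_3+ρ ↦ (9, 6, 0);  λ_4+ρ ↦ (12, 7, 1);  λ_5+ρ ↦ (12, 7, 1);  λ_6+ρ ↦ (9, 6, 0);  λ_7+ρ ↦ (9, 6, 0);  λ_8+ρ ↦ (12, 7, 1);  λ_9+ρ ↦ (9, 6, 0)

Linkage partition of the 9 weights (2 classes, p=29):

[[1, 4, 5, 8], [2, 3, 6, 7, 9]]


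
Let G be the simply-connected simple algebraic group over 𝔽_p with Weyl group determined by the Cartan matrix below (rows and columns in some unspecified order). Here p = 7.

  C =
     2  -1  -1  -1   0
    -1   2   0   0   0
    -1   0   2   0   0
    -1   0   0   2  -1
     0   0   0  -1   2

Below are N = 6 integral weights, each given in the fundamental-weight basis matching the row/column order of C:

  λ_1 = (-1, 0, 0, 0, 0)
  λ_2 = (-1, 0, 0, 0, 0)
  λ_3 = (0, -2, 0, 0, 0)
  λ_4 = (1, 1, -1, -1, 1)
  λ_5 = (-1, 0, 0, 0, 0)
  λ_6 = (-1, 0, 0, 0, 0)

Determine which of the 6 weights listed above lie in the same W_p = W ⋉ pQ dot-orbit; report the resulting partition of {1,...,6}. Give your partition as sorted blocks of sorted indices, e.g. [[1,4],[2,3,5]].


D_5 Cartan matrix, 5 simple roots permuted; ρ=(1,1,1,1,1).

λ_j+ρ reflected into Ā_7 (⟨·,θ^∨⟩≤7); 5-tuples as given:

  λ_1 → (0, 1, 1, 1, 1)
  λ_2 → (0, 1, 1, 1, 1)
  λ_3 → (0, 1, 1, 1, 1)
  λ_4 → (1, 2, 0, 1, 1)
  λ_5 → (0, 1, 1, 1, 1)
  λ_6 → (0, 1, 1, 1, 1)

Grouping the 6 weights by Ā_7-representative: 2 linkage classes.

[[1, 2, 3, 5, 6], [4]]


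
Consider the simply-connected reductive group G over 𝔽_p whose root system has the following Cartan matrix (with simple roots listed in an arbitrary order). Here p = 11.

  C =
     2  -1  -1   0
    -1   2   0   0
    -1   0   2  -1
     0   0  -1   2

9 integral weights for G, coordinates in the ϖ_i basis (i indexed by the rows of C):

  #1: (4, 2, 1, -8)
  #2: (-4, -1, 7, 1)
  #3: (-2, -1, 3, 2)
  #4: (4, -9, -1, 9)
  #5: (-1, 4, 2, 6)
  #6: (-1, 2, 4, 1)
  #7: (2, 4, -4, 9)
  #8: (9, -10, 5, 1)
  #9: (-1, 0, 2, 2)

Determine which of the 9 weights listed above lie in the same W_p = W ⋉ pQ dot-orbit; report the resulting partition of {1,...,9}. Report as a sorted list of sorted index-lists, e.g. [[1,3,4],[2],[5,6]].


Root system A_4: the 4×4 matrix C matches after relabeling.

W_11-reps of the 9 weights in Ā_11 (same 4-coord order as C):

  λ_1 → (0, 3, 5, 2);  λ_2 → (0, 3, 5, 2);  λ_3 → (0, 1, 3, 3);  λ_4 → (0, 1, 3, 3);  λ_5 → (0, 1, 3, 3);  λ_6 → (0, 3, 5, 2);  λ_7 → (0, 1, 3, 3);  λ_8 → (1, 2, 1, 5);  λ_9 → (0, 1, 3, 3)

Grouping the 9 weights by Ā_11-representative: 3 linkage classes.

[[1, 2, 6], [3, 4, 5, 7, 9], [8]]


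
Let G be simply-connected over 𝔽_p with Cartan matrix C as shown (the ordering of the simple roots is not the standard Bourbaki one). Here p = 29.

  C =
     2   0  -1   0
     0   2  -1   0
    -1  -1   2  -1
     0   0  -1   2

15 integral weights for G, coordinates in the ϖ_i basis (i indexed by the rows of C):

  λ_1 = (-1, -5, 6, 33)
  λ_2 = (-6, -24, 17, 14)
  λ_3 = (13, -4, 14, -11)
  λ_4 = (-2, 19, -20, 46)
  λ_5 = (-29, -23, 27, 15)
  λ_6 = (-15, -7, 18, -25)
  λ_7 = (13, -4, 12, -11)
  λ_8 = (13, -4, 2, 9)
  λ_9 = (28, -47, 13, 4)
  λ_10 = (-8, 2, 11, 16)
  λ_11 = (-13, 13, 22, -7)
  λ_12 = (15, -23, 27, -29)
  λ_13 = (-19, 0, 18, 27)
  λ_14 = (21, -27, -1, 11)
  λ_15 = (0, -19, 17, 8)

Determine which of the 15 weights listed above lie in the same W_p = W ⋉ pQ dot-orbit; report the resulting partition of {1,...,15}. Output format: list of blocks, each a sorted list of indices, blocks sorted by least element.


D_4 Cartan matrix, 4 simple roots permuted; ρ=(1,1,1,1).

Each λ_j+ρ reduced to Ā_29; 4-tuples below use C's row order:

  [1] (4, 0, 3, 14);  [2] (5, 13, 1, 5);  [3] (14, 3, 0, 10);  [4] (1, 18, 0, 9);  [5] (6, 0, 1, 6);  [6] (5, 13, 1, 5);  [7] (14, 3, 0, 10);  [8] (14, 3, 0, 10);  [9] (14, 3, 0, 10);  [10] (4, 0, 3, 14);  [11] (4, 6, 6, 2);  [12] (6, 0, 1, 6);  [13] (1, 18, 0, 9);  [14] (4, 0, 3, 14);  [15] (1, 18, 0, 9)

Grouping the 15 weights by Ā_29-representative: 6 linkage classes.

[[1, 10, 14], [2, 6], [3, 7, 8, 9], [4, 13, 15], [5, 12], [11]]


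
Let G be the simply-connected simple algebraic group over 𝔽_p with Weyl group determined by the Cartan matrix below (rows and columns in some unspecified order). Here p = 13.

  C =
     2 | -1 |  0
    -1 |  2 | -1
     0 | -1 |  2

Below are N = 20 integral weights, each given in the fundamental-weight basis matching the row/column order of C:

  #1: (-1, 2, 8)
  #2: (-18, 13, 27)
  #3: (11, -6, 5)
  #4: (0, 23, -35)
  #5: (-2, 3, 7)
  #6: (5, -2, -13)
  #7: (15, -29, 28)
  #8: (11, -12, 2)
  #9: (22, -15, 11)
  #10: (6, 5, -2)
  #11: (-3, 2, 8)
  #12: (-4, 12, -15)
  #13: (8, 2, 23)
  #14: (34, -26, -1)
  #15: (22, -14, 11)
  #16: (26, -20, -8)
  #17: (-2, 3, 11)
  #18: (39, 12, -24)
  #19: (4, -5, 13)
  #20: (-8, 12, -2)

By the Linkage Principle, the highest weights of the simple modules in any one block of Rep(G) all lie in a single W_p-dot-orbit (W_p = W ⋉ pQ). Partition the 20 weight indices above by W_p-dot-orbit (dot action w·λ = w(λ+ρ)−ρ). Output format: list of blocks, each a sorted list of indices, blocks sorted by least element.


Cartan matrix: type A_3 (|W|=24); un-permuting the 3 rows.

Folding the 20 weights λ_j+ρ into Ā_13 (reps in the given 3-coord order):

  [1] (0, 3, 9) · [2] (2, 1, 9) · [3] (7, 5, 1) · [4] (1, 3, 8) · [5] (1, 3, 8) · [6] (7, 5, 1) · [7] (2, 1, 9) · [8] (1, 3, 8) · [9] (1, 3, 8) · [10] (7, 5, 1) · [11] (2, 1, 9) · [12] (0, 3, 9) · [13] (2, 1, 9) · [14] (0, 3, 9) · [15] (0, 3, 9) · [16] (7, 5, 1) · [17] (2, 1, 9) · [18] (0, 3, 9) · [19] (1, 3, 8) · [20] (7, 5, 1)

Linkage partition of the 20 weights (4 classes, p=13):

[[1, 12, 14, 15, 18], [2, 7, 11, 13, 17], [3, 6, 10, 16, 20], [4, 5, 8, 9, 19]]


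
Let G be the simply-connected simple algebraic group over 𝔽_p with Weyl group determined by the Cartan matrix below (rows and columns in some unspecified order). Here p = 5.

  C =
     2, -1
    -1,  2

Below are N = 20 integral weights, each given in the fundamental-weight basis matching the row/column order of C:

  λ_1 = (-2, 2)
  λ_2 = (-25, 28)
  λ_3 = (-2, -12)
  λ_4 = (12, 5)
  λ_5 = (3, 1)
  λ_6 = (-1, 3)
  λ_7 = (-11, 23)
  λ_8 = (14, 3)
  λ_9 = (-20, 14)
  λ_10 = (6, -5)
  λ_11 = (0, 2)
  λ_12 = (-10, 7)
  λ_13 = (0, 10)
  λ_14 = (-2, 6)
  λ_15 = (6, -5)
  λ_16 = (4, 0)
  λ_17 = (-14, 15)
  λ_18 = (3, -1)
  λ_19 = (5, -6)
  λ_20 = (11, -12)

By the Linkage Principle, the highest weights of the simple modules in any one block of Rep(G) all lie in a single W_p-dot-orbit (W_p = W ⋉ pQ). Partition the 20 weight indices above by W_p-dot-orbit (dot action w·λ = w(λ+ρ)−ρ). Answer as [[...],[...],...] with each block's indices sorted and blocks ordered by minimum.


Cartan matrix: type A_2 (|W|=6); un-permuting the 2 rows.

Alcove-folded reps (p=5, 20 weights, presented ϖ-order):

  1: (1, 2) · 2: (4, 0) · 3: (1, 3) · 4: (1, 3) · 5: (3, 1) · 6: (0, 4) · 7: (0, 4) · 8: (0, 4) · 9: (0, 4) · 10: (1, 2) · 11: (1, 3) · 12: (1, 3) · 13: (3, 1) · 14: (1, 3) · 15: (1, 2) · 16: (4, 0) · 17: (2, 1) · 18: (4, 0) · 19: (0, 4) · 20: (3, 1)

Partition of {1..20} into 6 W_5-dot-orbits:

[[1, 10, 15], [2, 16, 18], [3, 4, 11, 12, 14], [5, 13, 20], [6, 7, 8, 9, 19], [17]]


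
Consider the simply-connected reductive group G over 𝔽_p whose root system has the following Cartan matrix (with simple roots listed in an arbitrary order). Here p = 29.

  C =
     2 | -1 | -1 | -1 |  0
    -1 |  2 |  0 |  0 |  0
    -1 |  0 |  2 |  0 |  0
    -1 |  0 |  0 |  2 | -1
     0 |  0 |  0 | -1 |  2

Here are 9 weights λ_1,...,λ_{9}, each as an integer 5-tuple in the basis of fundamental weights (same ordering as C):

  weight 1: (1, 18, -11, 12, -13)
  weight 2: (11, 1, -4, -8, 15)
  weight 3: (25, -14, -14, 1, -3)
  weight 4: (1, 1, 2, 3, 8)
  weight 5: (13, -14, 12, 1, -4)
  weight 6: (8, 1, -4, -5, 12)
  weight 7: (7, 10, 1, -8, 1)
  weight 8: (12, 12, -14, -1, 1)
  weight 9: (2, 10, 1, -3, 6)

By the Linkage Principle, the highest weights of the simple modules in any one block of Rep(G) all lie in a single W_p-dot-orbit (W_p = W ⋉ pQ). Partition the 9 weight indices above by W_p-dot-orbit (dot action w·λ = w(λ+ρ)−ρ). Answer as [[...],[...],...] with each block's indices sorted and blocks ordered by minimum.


Root system D_5: the 5×5 matrix C matches after relabeling.

Ā_29 reps of the 9 weights (D_5, coords as presented):

  [1] (1, 11, 2, 2, 5);  [2] (2, 2, 3, 4, 9);  [3] (0, 13, 13, 0, 2);  [4] (2, 2, 3, 4, 9);  [5] (0, 13, 13, 0, 2);  [6] (2, 2, 3, 4, 9);  [7] (1, 11, 2, 2, 5);  [8] (0, 13, 13, 0, 2);  [9] (1, 11, 2, 2, 5)

3 distinct reps among the 9 weights ⇒ 3 W_29-linkage classes:

[[1, 7, 9], [2, 4, 6], [3, 5, 8]]


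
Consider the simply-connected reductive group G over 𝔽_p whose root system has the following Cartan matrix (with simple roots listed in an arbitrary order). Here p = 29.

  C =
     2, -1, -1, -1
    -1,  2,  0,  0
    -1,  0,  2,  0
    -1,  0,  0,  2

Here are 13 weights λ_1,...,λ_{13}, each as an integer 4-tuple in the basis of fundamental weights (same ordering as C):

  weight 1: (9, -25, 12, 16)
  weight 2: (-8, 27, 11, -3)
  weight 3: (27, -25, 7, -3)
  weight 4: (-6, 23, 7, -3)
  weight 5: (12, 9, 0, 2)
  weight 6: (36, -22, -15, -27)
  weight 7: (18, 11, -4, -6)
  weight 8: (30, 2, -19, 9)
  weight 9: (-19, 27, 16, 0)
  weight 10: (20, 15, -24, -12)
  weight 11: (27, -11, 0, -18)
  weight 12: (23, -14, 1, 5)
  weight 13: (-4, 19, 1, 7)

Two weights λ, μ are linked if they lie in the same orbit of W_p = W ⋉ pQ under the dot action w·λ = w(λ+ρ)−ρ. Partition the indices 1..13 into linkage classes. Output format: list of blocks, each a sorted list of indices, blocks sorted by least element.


Type D_4, rank 4, |W|=192; reorder rows/cols to standard.

λ_j+ρ reflected into Ā_29 (⟨·,θ^∨⟩≤29); 4-tuples as given:

    1: (2, 10, 1, 3)
    2: (2, 17, 1, 5)
    3: (2, 17, 1, 5)
    4: (2, 17, 1, 5)
    5: (2, 10, 1, 3)
    6: (3, 3, 10, 2)
    7: (2, 10, 1, 3)
    8: (2, 10, 1, 3)
    9: (0, 10, 1, 17)
    10: (3, 3, 10, 2)
    11: (0, 10, 1, 17)
    12: (2, 10, 1, 3)
    13: (2, 17, 1, 5)

4 distinct reps among the 13 weights ⇒ 4 W_29-linkage classes:

[[1, 5, 7, 8, 12], [2, 3, 4, 13], [6, 10], [9, 11]]


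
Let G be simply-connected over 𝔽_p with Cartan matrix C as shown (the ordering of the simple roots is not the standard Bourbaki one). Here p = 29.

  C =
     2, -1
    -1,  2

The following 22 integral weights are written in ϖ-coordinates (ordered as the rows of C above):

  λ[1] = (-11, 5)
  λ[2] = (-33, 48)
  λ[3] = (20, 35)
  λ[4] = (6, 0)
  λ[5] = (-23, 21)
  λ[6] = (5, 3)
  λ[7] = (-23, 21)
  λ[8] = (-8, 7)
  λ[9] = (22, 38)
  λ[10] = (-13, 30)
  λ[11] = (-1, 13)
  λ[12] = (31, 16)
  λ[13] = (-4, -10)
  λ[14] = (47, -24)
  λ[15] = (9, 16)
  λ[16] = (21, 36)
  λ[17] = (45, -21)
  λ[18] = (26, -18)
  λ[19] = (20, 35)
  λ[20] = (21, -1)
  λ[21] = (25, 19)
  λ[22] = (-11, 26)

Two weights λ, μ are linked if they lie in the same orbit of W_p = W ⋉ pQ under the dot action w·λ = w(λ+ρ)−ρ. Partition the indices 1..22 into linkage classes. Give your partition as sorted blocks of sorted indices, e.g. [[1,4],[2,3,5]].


Type A_2, rank 2, |W|=6; reorder rows/cols to standard.

Ā_29 reps of the 22 weights (A_2, coords as presented):

  1: (6, 4);  2: (9, 3);  3: (7, 1);  4: (7, 1);  5: (22, 0);  6: (6, 4);  7: (22, 0);  8: (7, 1);  9: (6, 4);  10: (10, 17);  11: (0, 14);  12: (9, 3);  13: (9, 3);  14: (6, 4);  15: (10, 17);  16: (7, 1);  17: (9, 3);  18: (10, 17);  19: (7, 1);  20: (22, 0);  21: (9, 3);  22: (10, 17)

Partition of {1..22} into 6 W_29-dot-orbits:

[[1, 6, 9, 14], [2, 12, 13, 17, 21], [3, 4, 8, 16, 19], [5, 7, 20], [10, 15, 18, 22], [11]]


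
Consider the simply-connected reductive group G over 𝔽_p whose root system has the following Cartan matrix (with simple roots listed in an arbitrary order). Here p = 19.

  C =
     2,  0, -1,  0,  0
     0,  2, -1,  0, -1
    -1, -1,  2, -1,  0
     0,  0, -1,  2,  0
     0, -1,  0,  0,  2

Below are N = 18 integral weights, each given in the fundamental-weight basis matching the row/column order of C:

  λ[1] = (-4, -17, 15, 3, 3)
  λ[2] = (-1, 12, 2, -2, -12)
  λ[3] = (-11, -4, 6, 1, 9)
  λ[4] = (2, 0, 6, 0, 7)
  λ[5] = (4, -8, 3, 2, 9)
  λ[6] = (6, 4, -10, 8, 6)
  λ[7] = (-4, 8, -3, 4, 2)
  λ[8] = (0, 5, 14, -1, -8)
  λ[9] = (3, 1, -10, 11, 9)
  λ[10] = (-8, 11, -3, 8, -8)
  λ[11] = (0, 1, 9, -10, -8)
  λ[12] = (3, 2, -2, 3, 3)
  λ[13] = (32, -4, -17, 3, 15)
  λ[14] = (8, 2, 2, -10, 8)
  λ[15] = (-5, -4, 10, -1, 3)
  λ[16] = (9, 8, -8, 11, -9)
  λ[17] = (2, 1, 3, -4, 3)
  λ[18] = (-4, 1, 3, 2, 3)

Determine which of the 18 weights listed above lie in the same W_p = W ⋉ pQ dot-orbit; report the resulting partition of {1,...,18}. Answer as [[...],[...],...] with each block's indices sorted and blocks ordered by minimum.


Root system D_5: the 5×5 matrix C matches after relabeling.

Ā_19 reps of the 18 weights (D_5, coords as presented):

  1: (0, 1, 2, 1, 11) · 2: (0, 1, 2, 1, 11) · 3: (3, 2, 1, 3, 4) · 4: (2, 7, 1, 0, 0) · 5: (2, 4, 3, 0, 3) · 6: (2, 4, 3, 0, 3) · 7: (2, 4, 3, 0, 3) · 8: (0, 1, 2, 1, 11) · 9: (2, 4, 3, 0, 3) · 10: (2, 4, 3, 0, 3) · 11: (3, 1, 1, 5, 2) · 12: (3, 2, 1, 3, 4) · 13: (0, 1, 2, 1, 11) · 14: (3, 2, 1, 3, 4) · 15: (4, 3, 4, 0, 1) · 16: (3, 1, 1, 5, 2) · 17: (3, 2, 1, 3, 4) · 18: (3, 2, 1, 3, 4)

Partition of {1..18} into 6 W_19-dot-orbits:

[[1, 2, 8, 13], [3, 12, 14, 17, 18], [4], [5, 6, 7, 9, 10], [11, 16], [15]]


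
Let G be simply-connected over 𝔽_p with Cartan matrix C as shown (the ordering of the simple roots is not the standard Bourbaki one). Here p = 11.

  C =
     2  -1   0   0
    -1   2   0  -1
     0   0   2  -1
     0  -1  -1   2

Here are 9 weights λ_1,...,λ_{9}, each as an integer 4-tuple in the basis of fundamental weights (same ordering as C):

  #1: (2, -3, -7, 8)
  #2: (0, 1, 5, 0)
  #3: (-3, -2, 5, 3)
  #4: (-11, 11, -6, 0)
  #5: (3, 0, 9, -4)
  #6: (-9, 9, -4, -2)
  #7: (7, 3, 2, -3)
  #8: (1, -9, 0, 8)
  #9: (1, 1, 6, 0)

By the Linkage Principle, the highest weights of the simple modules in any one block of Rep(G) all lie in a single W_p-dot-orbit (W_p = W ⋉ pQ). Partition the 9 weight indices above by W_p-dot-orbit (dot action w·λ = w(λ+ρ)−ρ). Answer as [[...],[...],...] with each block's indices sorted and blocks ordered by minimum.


Cartan matrix: type A_4 (|W|=120); un-permuting the 4 rows.

Alcove-folded reps (p=11, 9 weights, presented ϖ-order):

  λ_1 → (1, 2, 6, 1) · λ_2 → (1, 2, 6, 1) · λ_3 → (1, 2, 6, 1) · λ_4 → (6, 2, 1, 1) · λ_5 → (1, 2, 6, 1) · λ_6 → (6, 2, 1, 1) · λ_7 → (6, 2, 1, 1) · λ_8 → (6, 2, 1, 1) · λ_9 → (1, 2, 6, 1)

These 9 weights hit 2 W_11-dot-orbits; sizes (5, 4):

[[1, 2, 3, 5, 9], [4, 6, 7, 8]]


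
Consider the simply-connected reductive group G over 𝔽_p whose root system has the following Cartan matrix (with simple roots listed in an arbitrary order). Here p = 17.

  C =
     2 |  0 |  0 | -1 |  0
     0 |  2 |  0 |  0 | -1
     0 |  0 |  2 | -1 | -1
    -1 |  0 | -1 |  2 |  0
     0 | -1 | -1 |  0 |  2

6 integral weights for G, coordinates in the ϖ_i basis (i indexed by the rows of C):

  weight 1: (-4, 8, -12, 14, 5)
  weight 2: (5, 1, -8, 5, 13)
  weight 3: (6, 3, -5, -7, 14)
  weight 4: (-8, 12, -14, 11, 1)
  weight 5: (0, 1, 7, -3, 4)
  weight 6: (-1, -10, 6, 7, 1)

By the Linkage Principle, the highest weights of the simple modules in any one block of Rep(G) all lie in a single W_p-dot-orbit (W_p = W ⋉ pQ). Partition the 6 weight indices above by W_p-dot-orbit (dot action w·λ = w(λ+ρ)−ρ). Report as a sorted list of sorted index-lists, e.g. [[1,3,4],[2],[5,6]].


A_5 Cartan matrix, 5 simple roots permuted; ρ=(1,1,1,1,1).

Each λ_j+ρ reduced to Ā_17; 5-tuples below use C's row order:

    1: (1, 2, 6, 1, 5)
    2: (1, 2, 6, 1, 5)
    3: (1, 2, 6, 1, 5)
    4: (1, 2, 6, 1, 5)
    5: (1, 2, 6, 1, 5)
    6: (0, 2, 0, 8, 7)

2 distinct reps among the 6 weights ⇒ 2 W_17-linkage classes:

[[1, 2, 3, 4, 5], [6]]


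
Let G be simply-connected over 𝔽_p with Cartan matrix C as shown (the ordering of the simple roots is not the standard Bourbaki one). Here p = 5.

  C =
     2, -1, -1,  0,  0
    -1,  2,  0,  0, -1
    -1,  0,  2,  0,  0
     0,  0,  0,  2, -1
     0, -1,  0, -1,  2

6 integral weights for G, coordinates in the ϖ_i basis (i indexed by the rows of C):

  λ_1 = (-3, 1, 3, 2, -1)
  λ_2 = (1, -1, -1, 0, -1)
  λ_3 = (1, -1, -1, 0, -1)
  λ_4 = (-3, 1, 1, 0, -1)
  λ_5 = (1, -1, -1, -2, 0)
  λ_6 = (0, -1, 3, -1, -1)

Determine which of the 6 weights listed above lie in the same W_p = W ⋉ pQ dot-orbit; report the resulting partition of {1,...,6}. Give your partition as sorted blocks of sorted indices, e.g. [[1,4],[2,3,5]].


Dynkin diagram of C (from the 8 off-diagonal −1 entries): A_5.

Each λ_j+ρ reduced to Ā_5; 5-tuples below use C's row order:

    1: (2, 0, 0, 1, 0)
    2: (2, 0, 0, 1, 0)
    3: (2, 0, 0, 1, 0)
    4: (2, 0, 0, 1, 0)
    5: (2, 0, 0, 1, 0)
    6: (1, 0, 4, 0, 0)

The 6 indices split into 2 linkage classes (same alcove rep ⇔ same W_5-dot-orbit):

[[1, 2, 3, 4, 5], [6]]


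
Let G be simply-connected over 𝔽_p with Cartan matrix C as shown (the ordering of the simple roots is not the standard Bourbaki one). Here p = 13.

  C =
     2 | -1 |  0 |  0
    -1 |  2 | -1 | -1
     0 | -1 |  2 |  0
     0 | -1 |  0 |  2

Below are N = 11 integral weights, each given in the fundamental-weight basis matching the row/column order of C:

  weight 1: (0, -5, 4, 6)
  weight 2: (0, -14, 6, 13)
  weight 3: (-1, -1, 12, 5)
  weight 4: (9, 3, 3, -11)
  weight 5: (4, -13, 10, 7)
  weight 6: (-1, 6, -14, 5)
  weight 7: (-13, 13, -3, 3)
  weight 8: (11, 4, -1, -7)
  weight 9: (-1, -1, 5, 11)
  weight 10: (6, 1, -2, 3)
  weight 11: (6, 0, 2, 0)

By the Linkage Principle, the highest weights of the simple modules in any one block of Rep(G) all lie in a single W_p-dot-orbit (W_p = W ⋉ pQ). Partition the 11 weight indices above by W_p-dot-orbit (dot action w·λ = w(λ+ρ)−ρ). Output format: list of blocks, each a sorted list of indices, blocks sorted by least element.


Type D_4, rank 4, |W|=192; reorder rows/cols to standard.

Each λ_j+ρ reduced to Ā_13; 4-tuples below use C's row order:

  λ_1+ρ ↦ (3, 1, 1, 3);  λ_2+ρ ↦ (7, 0, 1, 4);  λ_3+ρ ↦ (6, 0, 7, 0);  λ_4+ρ ↦ (3, 1, 1, 3);  λ_5+ρ ↦ (7, 0, 1, 4);  λ_6+ρ ↦ (6, 0, 7, 0);  λ_7+ρ ↦ (7, 1, 3, 1);  λ_8+ρ ↦ (7, 1, 3, 1);  λ_9+ρ ↦ (5, 0, 1, 7);  λ_10+ρ ↦ (7, 0, 1, 4);  λ_11+ρ ↦ (7, 1, 3, 1)

Partition of {1..11} into 5 W_13-dot-orbits:

[[1, 4], [2, 5, 10], [3, 6], [7, 8, 11], [9]]


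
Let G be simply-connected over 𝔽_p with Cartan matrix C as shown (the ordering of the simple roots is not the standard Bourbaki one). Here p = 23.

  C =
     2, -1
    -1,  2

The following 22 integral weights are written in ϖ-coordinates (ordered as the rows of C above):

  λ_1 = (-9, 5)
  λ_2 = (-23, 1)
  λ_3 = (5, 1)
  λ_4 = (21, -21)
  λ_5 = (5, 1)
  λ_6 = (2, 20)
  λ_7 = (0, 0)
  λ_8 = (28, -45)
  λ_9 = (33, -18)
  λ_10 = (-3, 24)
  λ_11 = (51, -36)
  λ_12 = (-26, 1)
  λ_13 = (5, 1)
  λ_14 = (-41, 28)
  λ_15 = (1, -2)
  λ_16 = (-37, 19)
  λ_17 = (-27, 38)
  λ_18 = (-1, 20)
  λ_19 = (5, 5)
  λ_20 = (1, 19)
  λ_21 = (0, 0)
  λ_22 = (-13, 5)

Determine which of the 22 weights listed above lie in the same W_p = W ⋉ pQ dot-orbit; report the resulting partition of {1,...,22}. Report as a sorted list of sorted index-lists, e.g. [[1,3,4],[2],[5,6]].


Cartan matrix: type A_2 (|W|=6); un-permuting the 2 rows.

Ā_23 reps of the 22 weights (A_2, coords as presented):

  λ_1+ρ ↦ (6, 2)
  λ_2+ρ ↦ (2, 20)
  λ_3+ρ ↦ (6, 2)
  λ_4+ρ ↦ (2, 20)
  λ_5+ρ ↦ (6, 2)
  λ_6+ρ ↦ (2, 20)
  λ_7+ρ ↦ (1, 1)
  λ_8+ρ ↦ (6, 2)
  λ_9+ρ ↦ (6, 6)
  λ_10+ρ ↦ (0, 21)
  λ_11+ρ ↦ (6, 6)
  λ_12+ρ ↦ (0, 21)
  λ_13+ρ ↦ (6, 2)
  λ_14+ρ ↦ (6, 6)
  λ_15+ρ ↦ (1, 1)
  λ_16+ρ ↦ (7, 3)
  λ_17+ρ ↦ (7, 3)
  λ_18+ρ ↦ (0, 21)
  λ_19+ρ ↦ (6, 6)
  λ_20+ρ ↦ (2, 20)
  λ_21+ρ ↦ (1, 1)
  λ_22+ρ ↦ (6, 6)

Linkage partition of the 22 weights (6 classes, p=23):

[[1, 3, 5, 8, 13], [2, 4, 6, 20], [7, 15, 21], [9, 11, 14, 19, 22], [10, 12, 18], [16, 17]]


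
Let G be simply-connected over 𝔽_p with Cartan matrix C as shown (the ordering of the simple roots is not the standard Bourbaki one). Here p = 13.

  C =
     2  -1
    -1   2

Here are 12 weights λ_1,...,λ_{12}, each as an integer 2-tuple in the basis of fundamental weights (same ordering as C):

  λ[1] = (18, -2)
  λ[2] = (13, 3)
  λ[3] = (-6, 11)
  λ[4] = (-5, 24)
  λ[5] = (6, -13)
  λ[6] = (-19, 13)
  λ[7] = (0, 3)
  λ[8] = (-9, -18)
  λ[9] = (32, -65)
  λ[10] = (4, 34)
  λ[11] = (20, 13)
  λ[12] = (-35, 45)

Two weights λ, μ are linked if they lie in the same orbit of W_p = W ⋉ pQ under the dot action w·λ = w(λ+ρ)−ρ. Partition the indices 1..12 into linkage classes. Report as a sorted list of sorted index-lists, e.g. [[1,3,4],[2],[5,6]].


C ↔ A_2 under row/col permutation; |W(A_2)| = 6.

Alcove-folded reps (p=13, 12 weights, presented ϖ-order):

    [1] (7, 5)
    [2] (8, 1)
    [3] (5, 7)
    [4] (8, 1)
    [5] (5, 7)
    [6] (8, 1)
    [7] (1, 4)
    [8] (1, 4)
    [9] (5, 7)
    [10] (1, 4)
    [11] (8, 1)
    [12] (5, 7)

4 distinct reps among the 12 weights ⇒ 4 W_13-linkage classes:

[[1], [2, 4, 6, 11], [3, 5, 9, 12], [7, 8, 10]]


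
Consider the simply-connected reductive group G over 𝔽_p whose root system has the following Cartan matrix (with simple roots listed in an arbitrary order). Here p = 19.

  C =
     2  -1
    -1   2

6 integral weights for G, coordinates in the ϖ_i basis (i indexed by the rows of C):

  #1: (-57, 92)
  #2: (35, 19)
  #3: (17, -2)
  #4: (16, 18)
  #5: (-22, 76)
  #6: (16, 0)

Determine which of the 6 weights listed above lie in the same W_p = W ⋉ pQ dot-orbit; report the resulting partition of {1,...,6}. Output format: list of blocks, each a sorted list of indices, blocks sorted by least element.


A_2 Cartan matrix, 2 simple roots permuted; ρ=(1,1).

Each λ_j+ρ reduced to Ā_19; 2-tuples below use C's row order:

    1: (17, 1)
    2: (17, 1)
    3: (17, 1)
    4: (0, 2)
    5: (17, 1)
    6: (17, 1)

Partition of {1..6} into 2 W_19-dot-orbits:

[[1, 2, 3, 5, 6], [4]]


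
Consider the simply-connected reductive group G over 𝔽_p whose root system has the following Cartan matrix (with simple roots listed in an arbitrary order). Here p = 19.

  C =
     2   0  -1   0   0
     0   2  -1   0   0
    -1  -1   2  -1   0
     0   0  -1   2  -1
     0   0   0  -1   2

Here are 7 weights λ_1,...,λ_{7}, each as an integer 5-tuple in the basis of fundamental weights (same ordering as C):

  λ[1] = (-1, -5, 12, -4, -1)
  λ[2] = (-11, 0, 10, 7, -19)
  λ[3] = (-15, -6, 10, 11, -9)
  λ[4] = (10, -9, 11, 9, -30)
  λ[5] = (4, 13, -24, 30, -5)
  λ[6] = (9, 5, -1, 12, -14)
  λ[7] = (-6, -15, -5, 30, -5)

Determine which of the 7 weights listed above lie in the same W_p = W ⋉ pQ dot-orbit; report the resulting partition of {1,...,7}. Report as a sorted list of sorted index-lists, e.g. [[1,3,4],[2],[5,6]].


C ↔ D_5 under row/col permutation; |W(D_5)| = 1920.

Each λ_j+ρ reduced to Ā_19; 5-tuples below use C's row order:

  λ_1+ρ ↦ (0, 4, 6, 0, 3);  λ_2+ρ ↦ (1, 8, 0, 1, 7);  λ_3+ρ ↦ (6, 3, 1, 0, 4);  λ_4+ρ ↦ (6, 3, 1, 0, 4);  λ_5+ρ ↦ (6, 3, 1, 0, 4);  λ_6+ρ ↦ (0, 4, 6, 0, 3);  λ_7+ρ ↦ (6, 3, 1, 0, 4)

Partition of {1..7} into 3 W_19-dot-orbits:

[[1, 6], [2], [3, 4, 5, 7]]


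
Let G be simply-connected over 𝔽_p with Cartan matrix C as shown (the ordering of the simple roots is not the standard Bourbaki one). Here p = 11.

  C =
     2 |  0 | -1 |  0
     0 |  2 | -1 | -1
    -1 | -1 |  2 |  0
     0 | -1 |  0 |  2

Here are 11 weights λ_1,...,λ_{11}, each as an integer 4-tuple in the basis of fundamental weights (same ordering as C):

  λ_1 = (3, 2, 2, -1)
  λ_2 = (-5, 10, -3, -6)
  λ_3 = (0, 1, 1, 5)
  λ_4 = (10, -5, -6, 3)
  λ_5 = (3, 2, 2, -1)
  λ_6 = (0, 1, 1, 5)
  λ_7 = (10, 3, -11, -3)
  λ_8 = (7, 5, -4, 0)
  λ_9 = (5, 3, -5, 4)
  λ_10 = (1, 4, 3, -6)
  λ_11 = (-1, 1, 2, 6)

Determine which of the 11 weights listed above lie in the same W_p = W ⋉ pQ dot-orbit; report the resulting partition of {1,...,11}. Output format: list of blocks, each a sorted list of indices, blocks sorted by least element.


Cartan matrix: type A_4 (|W|=120); un-permuting the 4 rows.

λ_j+ρ reflected into Ā_11 (⟨·,θ^∨⟩≤11); 4-tuples as given:

  λ_1+ρ ↦ (4, 3, 3, 0) · λ_2+ρ ↦ (2, 0, 4, 5) · λ_3+ρ ↦ (1, 2, 2, 6) · λ_4+ρ ↦ (2, 0, 4, 5) · λ_5+ρ ↦ (4, 3, 3, 0) · λ_6+ρ ↦ (1, 2, 2, 6) · λ_7+ρ ↦ (1, 2, 2, 6) · λ_8+ρ ↦ (4, 3, 3, 0) · λ_9+ρ ↦ (2, 0, 4, 5) · λ_10+ρ ↦ (2, 0, 4, 5) · λ_11+ρ ↦ (1, 2, 2, 6)

These 11 weights hit 3 W_11-dot-orbits; sizes (3, 4, 4):

[[1, 5, 8], [2, 4, 9, 10], [3, 6, 7, 11]]


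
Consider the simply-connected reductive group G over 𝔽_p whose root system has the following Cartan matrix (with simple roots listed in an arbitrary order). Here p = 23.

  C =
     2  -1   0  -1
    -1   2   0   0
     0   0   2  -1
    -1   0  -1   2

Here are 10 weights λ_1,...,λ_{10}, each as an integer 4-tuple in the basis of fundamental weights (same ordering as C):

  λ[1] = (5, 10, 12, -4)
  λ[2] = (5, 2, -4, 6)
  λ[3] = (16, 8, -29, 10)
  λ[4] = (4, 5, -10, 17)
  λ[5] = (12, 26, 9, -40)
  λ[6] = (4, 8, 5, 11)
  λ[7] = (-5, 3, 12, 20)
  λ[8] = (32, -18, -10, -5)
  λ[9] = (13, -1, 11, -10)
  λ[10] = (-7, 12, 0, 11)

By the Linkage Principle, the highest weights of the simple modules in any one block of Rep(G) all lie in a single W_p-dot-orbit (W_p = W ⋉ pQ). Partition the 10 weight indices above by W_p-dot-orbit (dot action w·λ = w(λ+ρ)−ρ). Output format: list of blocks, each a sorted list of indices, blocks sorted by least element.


A_4 Cartan matrix, 4 simple roots permuted; ρ=(1,1,1,1).

Each λ_j+ρ reduced to Ā_23; 4-tuples below use C's row order:

  λ_1 → (3, 7, 6, 3) · λ_2 → (6, 3, 3, 4) · λ_3 → (5, 0, 3, 9) · λ_4 → (5, 0, 3, 9) · λ_5 → (6, 7, 1, 6) · λ_6 → (5, 0, 3, 9) · λ_7 → (7, 4, 2, 10) · λ_8 → (3, 7, 6, 3) · λ_9 → (5, 0, 3, 9) · λ_10 → (6, 7, 1, 6)

5 distinct reps among the 10 weights ⇒ 5 W_23-linkage classes:

[[1, 8], [2], [3, 4, 6, 9], [5, 10], [7]]


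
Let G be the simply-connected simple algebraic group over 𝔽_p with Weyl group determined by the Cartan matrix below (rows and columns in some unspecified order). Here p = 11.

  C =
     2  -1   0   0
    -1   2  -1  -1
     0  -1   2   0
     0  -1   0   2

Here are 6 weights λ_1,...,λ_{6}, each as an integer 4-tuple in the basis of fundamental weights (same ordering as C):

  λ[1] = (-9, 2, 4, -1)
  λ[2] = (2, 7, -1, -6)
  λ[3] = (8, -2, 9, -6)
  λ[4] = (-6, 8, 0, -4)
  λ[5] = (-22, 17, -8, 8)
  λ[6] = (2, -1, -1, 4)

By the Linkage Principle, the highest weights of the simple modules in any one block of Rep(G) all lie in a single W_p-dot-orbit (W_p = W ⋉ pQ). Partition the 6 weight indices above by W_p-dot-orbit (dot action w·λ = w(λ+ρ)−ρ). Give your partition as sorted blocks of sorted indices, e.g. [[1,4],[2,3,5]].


Root system D_4: the 4×4 matrix C matches after relabeling.

Folding the 6 weights λ_j+ρ into Ā_11 (reps in the given 4-coord order):

  [1] (3, 0, 0, 5);  [2] (3, 0, 0, 5);  [3] (1, 1, 2, 1);  [4] (5, 1, 1, 3);  [5] (5, 1, 1, 3);  [6] (3, 0, 0, 5)

3 distinct reps among the 6 weights ⇒ 3 W_11-linkage classes:

[[1, 2, 6], [3], [4, 5]]


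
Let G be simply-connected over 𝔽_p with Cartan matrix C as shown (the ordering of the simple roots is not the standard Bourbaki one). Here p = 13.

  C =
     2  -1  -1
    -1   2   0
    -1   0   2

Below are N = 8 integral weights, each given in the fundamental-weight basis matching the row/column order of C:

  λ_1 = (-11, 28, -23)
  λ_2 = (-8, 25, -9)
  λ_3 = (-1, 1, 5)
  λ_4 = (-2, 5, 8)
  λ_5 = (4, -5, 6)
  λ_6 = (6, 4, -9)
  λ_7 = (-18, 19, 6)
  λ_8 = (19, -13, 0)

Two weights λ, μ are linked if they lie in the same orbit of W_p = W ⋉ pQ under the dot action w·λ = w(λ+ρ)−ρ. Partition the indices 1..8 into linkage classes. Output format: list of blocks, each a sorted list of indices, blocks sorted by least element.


Type A_3, rank 3, |W|=24; reorder rows/cols to standard.

Alcove-folded reps (p=13, 8 weights, presented ϖ-order):

  λ_1 → (3, 4, 3);  λ_2 → (0, 2, 6);  λ_3 → (0, 2, 6);  λ_4 → (1, 4, 7);  λ_5 → (1, 4, 7);  λ_6 → (1, 4, 7);  λ_7 → (3, 4, 3);  λ_8 → (1, 4, 7)

Partition of {1..8} into 3 W_13-dot-orbits:

[[1, 7], [2, 3], [4, 5, 6, 8]]


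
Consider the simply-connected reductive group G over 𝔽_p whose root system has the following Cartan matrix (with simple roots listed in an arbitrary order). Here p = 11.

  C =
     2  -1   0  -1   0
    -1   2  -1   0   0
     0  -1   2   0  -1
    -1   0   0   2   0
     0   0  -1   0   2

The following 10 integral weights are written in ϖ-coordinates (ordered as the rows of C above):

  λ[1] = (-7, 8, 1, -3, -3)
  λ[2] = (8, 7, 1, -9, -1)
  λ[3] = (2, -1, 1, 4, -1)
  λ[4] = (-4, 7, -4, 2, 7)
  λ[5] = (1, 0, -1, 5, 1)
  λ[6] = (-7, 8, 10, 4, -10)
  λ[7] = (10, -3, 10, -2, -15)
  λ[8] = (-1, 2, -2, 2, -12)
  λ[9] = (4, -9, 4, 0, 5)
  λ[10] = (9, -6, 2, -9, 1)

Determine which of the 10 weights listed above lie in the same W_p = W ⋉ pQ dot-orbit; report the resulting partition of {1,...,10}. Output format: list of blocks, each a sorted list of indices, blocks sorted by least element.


A_5 Cartan matrix, 5 simple roots permuted; ρ=(1,1,1,1,1).

Ā_11 reps of the 10 weights (A_5, coords as presented):

  λ_1 → (2, 1, 0, 6, 2) · λ_2 → (1, 2, 6, 0, 2) · λ_3 → (3, 0, 2, 5, 0) · λ_4 → (1, 2, 3, 2, 3) · λ_5 → (2, 1, 0, 6, 2) · λ_6 → (3, 0, 2, 5, 0) · λ_7 → (3, 0, 2, 5, 0) · λ_8 → (3, 0, 2, 5, 0) · λ_9 → (1, 2, 3, 2, 3) · λ_10 → (3, 0, 2, 5, 0)

4 distinct reps among the 10 weights ⇒ 4 W_11-linkage classes:

[[1, 5], [2], [3, 6, 7, 8, 10], [4, 9]]


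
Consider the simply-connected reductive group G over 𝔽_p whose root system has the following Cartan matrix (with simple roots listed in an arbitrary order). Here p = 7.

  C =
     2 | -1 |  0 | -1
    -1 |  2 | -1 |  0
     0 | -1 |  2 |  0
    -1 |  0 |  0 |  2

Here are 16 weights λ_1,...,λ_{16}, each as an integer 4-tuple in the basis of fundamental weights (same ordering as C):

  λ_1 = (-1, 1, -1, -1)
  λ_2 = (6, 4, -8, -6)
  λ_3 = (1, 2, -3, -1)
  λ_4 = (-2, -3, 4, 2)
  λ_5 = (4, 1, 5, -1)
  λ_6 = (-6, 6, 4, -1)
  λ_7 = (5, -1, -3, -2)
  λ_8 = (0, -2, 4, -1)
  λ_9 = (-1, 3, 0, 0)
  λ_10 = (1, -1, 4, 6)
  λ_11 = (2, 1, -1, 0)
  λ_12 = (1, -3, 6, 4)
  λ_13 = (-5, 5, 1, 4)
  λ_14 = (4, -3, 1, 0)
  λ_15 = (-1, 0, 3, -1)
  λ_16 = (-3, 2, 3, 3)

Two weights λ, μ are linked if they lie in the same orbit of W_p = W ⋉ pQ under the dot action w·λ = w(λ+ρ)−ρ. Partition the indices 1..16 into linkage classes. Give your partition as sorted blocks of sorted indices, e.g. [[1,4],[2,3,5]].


Cartan matrix: type A_4 (|W|=120); un-permuting the 4 rows.

Folding the 16 weights λ_j+ρ into Ā_7 (reps in the given 4-coord order):

  λ_1+ρ ↦ (0, 2, 0, 0);  λ_2+ρ ↦ (0, 2, 0, 0);  λ_3+ρ ↦ (2, 1, 2, 0);  λ_4+ρ ↦ (2, 1, 2, 0);  λ_5+ρ ↦ (1, 1, 0, 5);  λ_6+ρ ↦ (0, 2, 0, 0);  λ_7+ρ ↦ (3, 2, 0, 1);  λ_8+ρ ↦ (0, 1, 4, 0);  λ_9+ρ ↦ (0, 4, 1, 1);  λ_10+ρ ↦ (0, 2, 0, 0);  λ_11+ρ ↦ (3, 2, 0, 1);  λ_12+ρ ↦ (0, 2, 0, 0);  λ_13+ρ ↦ (3, 2, 0, 1);  λ_14+ρ ↦ (3, 2, 0, 1);  λ_15+ρ ↦ (0, 1, 4, 0);  λ_16+ρ ↦ (2, 1, 2, 0)

Linkage partition of the 16 weights (6 classes, p=7):

[[1, 2, 6, 10, 12], [3, 4, 16], [5], [7, 11, 13, 14], [8, 15], [9]]


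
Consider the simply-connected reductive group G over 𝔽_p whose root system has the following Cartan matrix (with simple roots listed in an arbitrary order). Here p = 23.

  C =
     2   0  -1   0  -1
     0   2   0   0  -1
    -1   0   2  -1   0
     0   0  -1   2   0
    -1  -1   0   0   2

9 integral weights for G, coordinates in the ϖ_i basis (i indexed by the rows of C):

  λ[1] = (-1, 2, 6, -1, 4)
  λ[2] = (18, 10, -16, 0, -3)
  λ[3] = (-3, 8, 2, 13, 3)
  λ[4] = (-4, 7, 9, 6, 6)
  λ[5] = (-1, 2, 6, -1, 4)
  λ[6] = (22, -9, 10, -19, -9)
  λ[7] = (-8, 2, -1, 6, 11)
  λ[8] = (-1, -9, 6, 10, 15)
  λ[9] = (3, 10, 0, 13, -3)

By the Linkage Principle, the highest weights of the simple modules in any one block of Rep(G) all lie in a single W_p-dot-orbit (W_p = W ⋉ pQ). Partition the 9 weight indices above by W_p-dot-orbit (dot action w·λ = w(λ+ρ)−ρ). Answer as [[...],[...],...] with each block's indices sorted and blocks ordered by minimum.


Root system A_5: the 5×5 matrix C matches after relabeling.

Ā_23 reps of the 9 weights (A_5, coords as presented):

  [1] (0, 3, 7, 0, 5);  [2] (2, 4, 1, 9, 2);  [3] (2, 4, 1, 9, 2);  [4] (3, 2, 7, 1, 4);  [5] (0, 3, 7, 0, 5);  [6] (0, 3, 7, 0, 5);  [7] (0, 3, 7, 0, 5);  [8] (0, 3, 7, 0, 5);  [9] (2, 4, 1, 9, 2)

These 9 weights hit 3 W_23-dot-orbits; sizes (5, 3, 1):

[[1, 5, 6, 7, 8], [2, 3, 9], [4]]


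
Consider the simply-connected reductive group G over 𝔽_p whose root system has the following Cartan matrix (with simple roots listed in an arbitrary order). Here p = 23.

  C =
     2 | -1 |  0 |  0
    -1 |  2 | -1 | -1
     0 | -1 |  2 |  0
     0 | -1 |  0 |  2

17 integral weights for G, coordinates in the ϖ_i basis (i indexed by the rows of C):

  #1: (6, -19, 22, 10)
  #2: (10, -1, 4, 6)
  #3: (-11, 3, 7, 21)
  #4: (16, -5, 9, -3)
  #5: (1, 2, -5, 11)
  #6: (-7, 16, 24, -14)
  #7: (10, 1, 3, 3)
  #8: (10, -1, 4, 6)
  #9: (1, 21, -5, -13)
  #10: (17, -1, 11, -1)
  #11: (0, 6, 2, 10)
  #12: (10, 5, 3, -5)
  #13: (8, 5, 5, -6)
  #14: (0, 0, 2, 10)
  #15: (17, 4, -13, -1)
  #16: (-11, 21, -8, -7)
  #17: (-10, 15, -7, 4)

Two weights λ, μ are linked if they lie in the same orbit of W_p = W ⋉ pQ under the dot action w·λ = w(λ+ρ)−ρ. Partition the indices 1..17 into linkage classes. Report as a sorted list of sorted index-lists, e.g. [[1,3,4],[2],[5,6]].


Root system D_4: the 4×4 matrix C matches after relabeling.

Ā_23 reps of the 17 weights (D_4, coords as presented):

    λ_1 → (11, 0, 5, 7)
    λ_2 → (11, 0, 5, 7)
    λ_3 → (1, 1, 3, 11)
    λ_4 → (11, 2, 4, 4)
    λ_5 → (1, 1, 3, 11)
    λ_6 → (11, 2, 4, 4)
    λ_7 → (11, 2, 4, 4)
    λ_8 → (11, 0, 5, 7)
    λ_9 → (1, 1, 3, 11)
    λ_10 → (11, 0, 5, 7)
    λ_11 → (1, 1, 3, 11)
    λ_12 → (11, 2, 4, 4)
    λ_13 → (9, 1, 6, 5)
    λ_14 → (1, 1, 3, 11)
    λ_15 → (11, 0, 5, 7)
    λ_16 → (9, 1, 6, 5)
    λ_17 → (9, 1, 6, 5)

Partition of {1..17} into 4 W_23-dot-orbits:

[[1, 2, 8, 10, 15], [3, 5, 9, 11, 14], [4, 6, 7, 12], [13, 16, 17]]
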